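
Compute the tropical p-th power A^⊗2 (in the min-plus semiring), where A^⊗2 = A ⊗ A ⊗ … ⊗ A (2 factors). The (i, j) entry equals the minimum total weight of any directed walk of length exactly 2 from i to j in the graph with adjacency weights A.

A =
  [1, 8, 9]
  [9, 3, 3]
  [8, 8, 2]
A^⊗2 =
  [2, 9, 10]
  [10, 6, 5]
  [9, 10, 4]

Each entry (A^⊗2)_ij equals the minimum over all length-2 walks i = v_0 → v_1 → … → v_2 = j of Σ_t A[v_t][v_{t+1}]. For example, for (i, j) = (0, 2) we minimise over 3 possible intermediate vertex sequences; the minimum is 10, attained along the walk 0 → 0 → 2.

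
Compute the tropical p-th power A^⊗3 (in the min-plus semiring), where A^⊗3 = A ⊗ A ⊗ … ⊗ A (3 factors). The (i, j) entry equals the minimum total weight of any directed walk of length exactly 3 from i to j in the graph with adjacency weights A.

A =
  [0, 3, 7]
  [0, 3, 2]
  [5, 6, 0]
A^⊗3 =
  [0, 3, 5]
  [0, 3, 2]
  [5, 6, 0]

Each entry (A^⊗3)_ij equals the minimum over all length-3 walks i = v_0 → v_1 → … → v_3 = j of Σ_t A[v_t][v_{t+1}]. For example, for (i, j) = (0, 2) we minimise over 9 possible intermediate vertex sequences; the minimum is 5, attained along the walk 0 → 0 → 1 → 2.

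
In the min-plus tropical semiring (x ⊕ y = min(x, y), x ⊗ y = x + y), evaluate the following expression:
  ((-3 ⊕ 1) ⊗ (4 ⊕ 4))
((-3 ⊕ 1) ⊗ (4 ⊕ 4)) = 1

Expand innermost to outermost. Recall ⊕ takes the minimum of its arguments and ⊗ takes their sum. Working out the expression ((-3 ⊕ 1) ⊗ (4 ⊕ 4)) gives 1.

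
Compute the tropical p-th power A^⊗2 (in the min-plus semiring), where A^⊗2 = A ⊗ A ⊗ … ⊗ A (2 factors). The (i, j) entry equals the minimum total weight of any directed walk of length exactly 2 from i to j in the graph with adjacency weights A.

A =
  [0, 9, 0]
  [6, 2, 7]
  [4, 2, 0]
A^⊗2 =
  [0, 2, 0]
  [6, 4, 6]
  [4, 2, 0]

Each entry (A^⊗2)_ij equals the minimum over all length-2 walks i = v_0 → v_1 → … → v_2 = j of Σ_t A[v_t][v_{t+1}]. For example, for (i, j) = (0, 2) we minimise over 3 possible intermediate vertex sequences; the minimum is 0, attained along the walk 0 → 0 → 2.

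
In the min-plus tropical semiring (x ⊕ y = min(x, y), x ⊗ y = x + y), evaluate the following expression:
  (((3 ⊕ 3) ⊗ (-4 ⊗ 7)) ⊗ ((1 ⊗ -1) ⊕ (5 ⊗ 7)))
(((3 ⊕ 3) ⊗ (-4 ⊗ 7)) ⊗ ((1 ⊗ -1) ⊕ (5 ⊗ 7))) = 6

Expand innermost to outermost. Recall ⊕ takes the minimum of its arguments and ⊗ takes their sum. Working out the expression (((3 ⊕ 3) ⊗ (-4 ⊗ 7)) ⊗ ((1 ⊗ -1) ⊕ (5 ⊗ 7))) gives 6.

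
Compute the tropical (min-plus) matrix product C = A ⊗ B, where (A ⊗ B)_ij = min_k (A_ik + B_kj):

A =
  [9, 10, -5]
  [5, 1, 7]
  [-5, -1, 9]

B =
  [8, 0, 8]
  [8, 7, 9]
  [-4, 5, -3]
A ⊗ B =
  [-9, 0, -8]
  [3, 5, 4]
  [3, -5, 3]

Apply the min-plus product entry-by-entry:
  C[0][0] = min over k of (A[0][0] + B[0][0] = 9 + 8 = 17, A[0][1] + B[1][0] = 10 + 8 = 18, A[0][2] + B[2][0] = -5 + -4 = -9) = -9 (attained at k = 2)
  C[0][1] = min over k of (A[0][0] + B[0][1] = 9 + 0 = 9, A[0][1] + B[1][1] = 10 + 7 = 17, A[0][2] + B[2][1] = -5 + 5 = 0) = 0 (attained at k = 2)
  C[0][2] = min over k of (A[0][0] + B[0][2] = 9 + 8 = 17, A[0][1] + B[1][2] = 10 + 9 = 19, A[0][2] + B[2][2] = -5 + -3 = -8) = -8 (attained at k = 2)
  C[1][0] = min over k of (A[1][0] + B[0][0] = 5 + 8 = 13, A[1][1] + B[1][0] = 1 + 8 = 9, A[1][2] + B[2][0] = 7 + -4 = 3) = 3 (attained at k = 2)
  C[1][1] = min over k of (A[1][0] + B[0][1] = 5 + 0 = 5, A[1][1] + B[1][1] = 1 + 7 = 8, A[1][2] + B[2][1] = 7 + 5 = 12) = 5 (attained at k = 0)
  C[1][2] = min over k of (A[1][0] + B[0][2] = 5 + 8 = 13, A[1][1] + B[1][2] = 1 + 9 = 10, A[1][2] + B[2][2] = 7 + -3 = 4) = 4 (attained at k = 2)
  C[2][0] = min over k of (A[2][0] + B[0][0] = -5 + 8 = 3, A[2][1] + B[1][0] = -1 + 8 = 7, A[2][2] + B[2][0] = 9 + -4 = 5) = 3 (attained at k = 0)
  C[2][1] = min over k of (A[2][0] + B[0][1] = -5 + 0 = -5, A[2][1] + B[1][1] = -1 + 7 = 6, A[2][2] + B[2][1] = 9 + 5 = 14) = -5 (attained at k = 0)
  C[2][2] = min over k of (A[2][0] + B[0][2] = -5 + 8 = 3, A[2][1] + B[1][2] = -1 + 9 = 8, A[2][2] + B[2][2] = 9 + -3 = 6) = 3 (attained at k = 0)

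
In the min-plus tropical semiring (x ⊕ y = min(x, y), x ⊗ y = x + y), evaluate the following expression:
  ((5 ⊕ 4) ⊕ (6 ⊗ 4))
((5 ⊕ 4) ⊕ (6 ⊗ 4)) = 4

Expand innermost to outermost. Recall ⊕ takes the minimum of its arguments and ⊗ takes their sum. Working out the expression ((5 ⊕ 4) ⊕ (6 ⊗ 4)) gives 4.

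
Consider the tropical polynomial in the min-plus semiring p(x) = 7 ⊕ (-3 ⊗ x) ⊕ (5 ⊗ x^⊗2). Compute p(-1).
p(-1) = -4

A tropical monomial a ⊗ x^⊗i evaluates to a + i · x. Evaluating each term at x = -1:
  Term 0 contributes 7 + 0 · -1 = 7
  Term 1 contributes -3 + 1 · -1 = -4
  Term 2 contributes 5 + 2 · -1 = 3
p(-1) = ⊕ of these = min[7, -4, 3] = -4.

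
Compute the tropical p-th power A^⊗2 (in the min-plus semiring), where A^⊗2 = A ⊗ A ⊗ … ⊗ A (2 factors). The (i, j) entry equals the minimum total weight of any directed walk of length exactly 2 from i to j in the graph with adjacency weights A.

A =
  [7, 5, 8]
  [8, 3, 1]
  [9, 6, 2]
A^⊗2 =
  [13, 8, 6]
  [10, 6, 3]
  [11, 8, 4]

Each entry (A^⊗2)_ij equals the minimum over all length-2 walks i = v_0 → v_1 → … → v_2 = j of Σ_t A[v_t][v_{t+1}]. For example, for (i, j) = (0, 2) we minimise over 3 possible intermediate vertex sequences; the minimum is 6, attained along the walk 0 → 1 → 2.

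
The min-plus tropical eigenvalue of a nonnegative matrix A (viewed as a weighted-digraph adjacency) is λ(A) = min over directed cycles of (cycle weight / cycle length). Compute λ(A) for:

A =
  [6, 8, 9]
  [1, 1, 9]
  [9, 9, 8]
λ(A) = 1

Enumerate directed cycles and compute their means (weight / length). Sample:
  cycle 0 → 0: weight = 6, length = 1, mean = 6/1 ≈ 6.000
  cycle 1 → 1: weight = 1, length = 1, mean = 1/1 ≈ 1.000
  cycle 2 → 2: weight = 8, length = 1, mean = 8/1 ≈ 8.000
  cycle 0 → 1 → 0: weight = 9, length = 2, mean = 9/2 ≈ 4.500
  cycle 0 → 2 → 0: weight = 18, length = 2, mean = 18/2 ≈ 9.000
  cycle 1 → 0 → 1: weight = 9, length = 2, mean = 9/2 ≈ 4.500
Minimum mean = 1.000, attained e.g. along the cycle 1 → 1 with weight 1 and length 1. So λ(A) = 1/1 = 1.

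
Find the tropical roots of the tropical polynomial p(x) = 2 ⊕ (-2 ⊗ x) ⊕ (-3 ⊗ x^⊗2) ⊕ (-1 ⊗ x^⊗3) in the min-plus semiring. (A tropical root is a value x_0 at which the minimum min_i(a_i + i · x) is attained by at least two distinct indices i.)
Roots: {-2, 1, 4}

Each tropical root is a break point of the lower envelope of the lines y = a_i + i · x (there are 4 lines, with slopes 0, 1, ..., 3). Only the lines that attain the minimum somewhere contribute to roots; other lines are dominated. Here the surviving (envelope) indices are i = 3, i = 2, i = 1, i = 0.
Intersections between consecutive envelope lines give the roots: for adjacent envelope indices i < j the intersection is x = (a_i − a_j) / (j − i). Reading off the sorted break points: {-2, 1, 4}.
Verification: at each break x_0, at least two indices attain the minimum of min_i(a_i + i · x_0).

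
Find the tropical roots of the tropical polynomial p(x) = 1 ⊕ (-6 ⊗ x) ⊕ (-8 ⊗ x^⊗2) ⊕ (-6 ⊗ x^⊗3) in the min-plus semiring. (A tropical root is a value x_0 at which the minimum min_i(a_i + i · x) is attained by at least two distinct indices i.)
Roots: {-2, 2, 7}

Each tropical root is a break point of the lower envelope of the lines y = a_i + i · x (there are 4 lines, with slopes 0, 1, ..., 3). Only the lines that attain the minimum somewhere contribute to roots; other lines are dominated. Here the surviving (envelope) indices are i = 3, i = 2, i = 1, i = 0.
Intersections between consecutive envelope lines give the roots: for adjacent envelope indices i < j the intersection is x = (a_i − a_j) / (j − i). Reading off the sorted break points: {-2, 2, 7}.
Verification: at each break x_0, at least two indices attain the minimum of min_i(a_i + i · x_0).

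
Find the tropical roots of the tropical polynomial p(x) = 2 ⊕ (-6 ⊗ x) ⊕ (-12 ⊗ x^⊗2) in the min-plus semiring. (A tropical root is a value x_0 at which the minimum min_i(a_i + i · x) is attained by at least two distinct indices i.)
Roots: {6, 8}

Each tropical root is a break point of the lower envelope of the lines y = a_i + i · x (there are 3 lines, with slopes 0, 1, ..., 2). Only the lines that attain the minimum somewhere contribute to roots; other lines are dominated. Here the surviving (envelope) indices are i = 2, i = 1, i = 0.
Intersections between consecutive envelope lines give the roots: for adjacent envelope indices i < j the intersection is x = (a_i − a_j) / (j − i). Reading off the sorted break points: {6, 8}.
Verification: at each break x_0, at least two indices attain the minimum of min_i(a_i + i · x_0).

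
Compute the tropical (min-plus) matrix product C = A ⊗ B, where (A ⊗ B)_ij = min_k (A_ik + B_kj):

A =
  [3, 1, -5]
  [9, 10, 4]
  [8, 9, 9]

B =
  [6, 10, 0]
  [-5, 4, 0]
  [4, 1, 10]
A ⊗ B =
  [-4, -4, 1]
  [5, 5, 9]
  [4, 10, 8]

Apply the min-plus product entry-by-entry:
  C[0][0] = min over k of (A[0][0] + B[0][0] = 3 + 6 = 9, A[0][1] + B[1][0] = 1 + -5 = -4, A[0][2] + B[2][0] = -5 + 4 = -1) = -4 (attained at k = 1)
  C[0][1] = min over k of (A[0][0] + B[0][1] = 3 + 10 = 13, A[0][1] + B[1][1] = 1 + 4 = 5, A[0][2] + B[2][1] = -5 + 1 = -4) = -4 (attained at k = 2)
  C[0][2] = min over k of (A[0][0] + B[0][2] = 3 + 0 = 3, A[0][1] + B[1][2] = 1 + 0 = 1, A[0][2] + B[2][2] = -5 + 10 = 5) = 1 (attained at k = 1)
  C[1][0] = min over k of (A[1][0] + B[0][0] = 9 + 6 = 15, A[1][1] + B[1][0] = 10 + -5 = 5, A[1][2] + B[2][0] = 4 + 4 = 8) = 5 (attained at k = 1)
  C[1][1] = min over k of (A[1][0] + B[0][1] = 9 + 10 = 19, A[1][1] + B[1][1] = 10 + 4 = 14, A[1][2] + B[2][1] = 4 + 1 = 5) = 5 (attained at k = 2)
  C[1][2] = min over k of (A[1][0] + B[0][2] = 9 + 0 = 9, A[1][1] + B[1][2] = 10 + 0 = 10, A[1][2] + B[2][2] = 4 + 10 = 14) = 9 (attained at k = 0)
  C[2][0] = min over k of (A[2][0] + B[0][0] = 8 + 6 = 14, A[2][1] + B[1][0] = 9 + -5 = 4, A[2][2] + B[2][0] = 9 + 4 = 13) = 4 (attained at k = 1)
  C[2][1] = min over k of (A[2][0] + B[0][1] = 8 + 10 = 18, A[2][1] + B[1][1] = 9 + 4 = 13, A[2][2] + B[2][1] = 9 + 1 = 10) = 10 (attained at k = 2)
  C[2][2] = min over k of (A[2][0] + B[0][2] = 8 + 0 = 8, A[2][1] + B[1][2] = 9 + 0 = 9, A[2][2] + B[2][2] = 9 + 10 = 19) = 8 (attained at k = 0)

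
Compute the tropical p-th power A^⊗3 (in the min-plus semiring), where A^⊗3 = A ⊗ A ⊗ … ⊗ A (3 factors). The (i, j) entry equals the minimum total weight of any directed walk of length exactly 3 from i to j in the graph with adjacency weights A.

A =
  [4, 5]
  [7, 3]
A^⊗3 =
  [12, 11]
  [13, 9]

Each entry (A^⊗3)_ij equals the minimum over all length-3 walks i = v_0 → v_1 → … → v_3 = j of Σ_t A[v_t][v_{t+1}]. For example, for (i, j) = (0, 1) we minimise over 4 possible intermediate vertex sequences; the minimum is 11, attained along the walk 0 → 1 → 1 → 1.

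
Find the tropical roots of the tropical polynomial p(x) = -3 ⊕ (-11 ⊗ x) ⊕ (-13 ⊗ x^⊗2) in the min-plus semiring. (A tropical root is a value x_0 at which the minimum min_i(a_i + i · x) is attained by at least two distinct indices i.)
Roots: {2, 8}

Each tropical root is a break point of the lower envelope of the lines y = a_i + i · x (there are 3 lines, with slopes 0, 1, ..., 2). Only the lines that attain the minimum somewhere contribute to roots; other lines are dominated. Here the surviving (envelope) indices are i = 2, i = 1, i = 0.
Intersections between consecutive envelope lines give the roots: for adjacent envelope indices i < j the intersection is x = (a_i − a_j) / (j − i). Reading off the sorted break points: {2, 8}.
Verification: at each break x_0, at least two indices attain the minimum of min_i(a_i + i · x_0).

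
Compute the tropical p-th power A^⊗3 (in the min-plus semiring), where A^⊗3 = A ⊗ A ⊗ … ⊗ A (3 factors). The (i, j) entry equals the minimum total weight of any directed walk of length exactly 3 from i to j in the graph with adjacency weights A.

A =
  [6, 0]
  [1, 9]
A^⊗3 =
  [7, 1]
  [2, 7]

Each entry (A^⊗3)_ij equals the minimum over all length-3 walks i = v_0 → v_1 → … → v_3 = j of Σ_t A[v_t][v_{t+1}]. For example, for (i, j) = (0, 1) we minimise over 4 possible intermediate vertex sequences; the minimum is 1, attained along the walk 0 → 1 → 0 → 1.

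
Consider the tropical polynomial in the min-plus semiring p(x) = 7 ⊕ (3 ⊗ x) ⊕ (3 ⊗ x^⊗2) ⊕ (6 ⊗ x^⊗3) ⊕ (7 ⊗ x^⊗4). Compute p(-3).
p(-3) = -5

A tropical monomial a ⊗ x^⊗i evaluates to a + i · x. Evaluating each term at x = -3:
  Term 0 contributes 7 + 0 · -3 = 7
  Term 1 contributes 3 + 1 · -3 = 0
  Term 2 contributes 3 + 2 · -3 = -3
  Term 3 contributes 6 + 3 · -3 = -3
  Term 4 contributes 7 + 4 · -3 = -5
p(-3) = ⊕ of these = min[7, 0, -3, -3, -5] = -5.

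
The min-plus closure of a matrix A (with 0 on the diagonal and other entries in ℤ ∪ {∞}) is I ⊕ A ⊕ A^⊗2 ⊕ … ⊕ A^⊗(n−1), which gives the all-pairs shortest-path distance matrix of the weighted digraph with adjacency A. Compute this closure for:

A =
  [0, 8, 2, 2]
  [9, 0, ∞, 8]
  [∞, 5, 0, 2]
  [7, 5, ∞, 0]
Closure =
  [0, 7, 2, 2]
  [9, 0, 11, 8]
  [9, 5, 0, 2]
  [7, 5, 9, 0]

This is the Floyd-Warshall all-pairs shortest-path computation. For each intermediate vertex k = 0, 1, …, 3, update dist[i][j] ← min(dist[i][j], dist[i][k] + dist[k][j]). The final matrix gives, for each (i, j), the minimum total weight of any directed path from i to j (possibly empty when i = j).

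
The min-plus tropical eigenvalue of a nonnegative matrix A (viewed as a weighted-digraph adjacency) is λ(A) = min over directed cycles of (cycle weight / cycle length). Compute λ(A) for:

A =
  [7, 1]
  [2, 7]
λ(A) = 3/2

Enumerate directed cycles and compute their means (weight / length). Sample:
  cycle 0 → 0: weight = 7, length = 1, mean = 7/1 ≈ 7.000
  cycle 1 → 1: weight = 7, length = 1, mean = 7/1 ≈ 7.000
  cycle 0 → 1 → 0: weight = 3, length = 2, mean = 3/2 ≈ 1.500
  cycle 1 → 0 → 1: weight = 3, length = 2, mean = 3/2 ≈ 1.500
Minimum mean = 1.500, attained e.g. along the cycle 0 → 1 → 0 with weight 3 and length 2. So λ(A) = 3/2 = 3/2.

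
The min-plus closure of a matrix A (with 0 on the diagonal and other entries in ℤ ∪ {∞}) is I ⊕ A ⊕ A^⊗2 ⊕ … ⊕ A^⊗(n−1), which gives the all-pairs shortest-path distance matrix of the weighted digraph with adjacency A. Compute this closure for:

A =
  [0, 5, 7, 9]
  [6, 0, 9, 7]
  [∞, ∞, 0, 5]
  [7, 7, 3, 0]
Closure =
  [0, 5, 7, 9]
  [6, 0, 9, 7]
  [12, 12, 0, 5]
  [7, 7, 3, 0]

This is the Floyd-Warshall all-pairs shortest-path computation. For each intermediate vertex k = 0, 1, …, 3, update dist[i][j] ← min(dist[i][j], dist[i][k] + dist[k][j]). The final matrix gives, for each (i, j), the minimum total weight of any directed path from i to j (possibly empty when i = j).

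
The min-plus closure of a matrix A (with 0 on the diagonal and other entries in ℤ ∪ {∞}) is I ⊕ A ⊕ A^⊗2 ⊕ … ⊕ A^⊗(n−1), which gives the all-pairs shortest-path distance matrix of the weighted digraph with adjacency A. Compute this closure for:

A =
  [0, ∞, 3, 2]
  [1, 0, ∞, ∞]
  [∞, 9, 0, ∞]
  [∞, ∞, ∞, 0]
Closure =
  [0, 12, 3, 2]
  [1, 0, 4, 3]
  [10, 9, 0, 12]
  [∞, ∞, ∞, 0]

This is the Floyd-Warshall all-pairs shortest-path computation. For each intermediate vertex k = 0, 1, …, 3, update dist[i][j] ← min(dist[i][j], dist[i][k] + dist[k][j]). The final matrix gives, for each (i, j), the minimum total weight of any directed path from i to j (possibly empty when i = j).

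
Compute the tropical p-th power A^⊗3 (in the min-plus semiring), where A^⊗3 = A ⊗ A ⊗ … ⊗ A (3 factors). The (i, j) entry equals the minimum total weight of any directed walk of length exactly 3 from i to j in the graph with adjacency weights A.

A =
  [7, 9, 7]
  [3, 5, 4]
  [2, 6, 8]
A^⊗3 =
  [15, 18, 16]
  [11, 15, 13]
  [11, 15, 15]

Each entry (A^⊗3)_ij equals the minimum over all length-3 walks i = v_0 → v_1 → … → v_3 = j of Σ_t A[v_t][v_{t+1}]. For example, for (i, j) = (0, 2) we minimise over 9 possible intermediate vertex sequences; the minimum is 16, attained along the walk 0 → 2 → 0 → 2.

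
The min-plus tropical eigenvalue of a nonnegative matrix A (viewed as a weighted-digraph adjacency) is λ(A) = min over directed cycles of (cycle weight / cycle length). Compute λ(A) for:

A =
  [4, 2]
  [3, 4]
λ(A) = 5/2

Enumerate directed cycles and compute their means (weight / length). Sample:
  cycle 0 → 0: weight = 4, length = 1, mean = 4/1 ≈ 4.000
  cycle 1 → 1: weight = 4, length = 1, mean = 4/1 ≈ 4.000
  cycle 0 → 1 → 0: weight = 5, length = 2, mean = 5/2 ≈ 2.500
  cycle 1 → 0 → 1: weight = 5, length = 2, mean = 5/2 ≈ 2.500
Minimum mean = 2.500, attained e.g. along the cycle 0 → 1 → 0 with weight 5 and length 2. So λ(A) = 5/2 = 5/2.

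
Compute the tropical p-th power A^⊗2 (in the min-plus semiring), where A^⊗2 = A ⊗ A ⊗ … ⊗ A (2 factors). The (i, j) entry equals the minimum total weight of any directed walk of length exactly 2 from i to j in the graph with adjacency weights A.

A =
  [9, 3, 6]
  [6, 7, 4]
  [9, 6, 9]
A^⊗2 =
  [9, 10, 7]
  [13, 9, 11]
  [12, 12, 10]

Each entry (A^⊗2)_ij equals the minimum over all length-2 walks i = v_0 → v_1 → … → v_2 = j of Σ_t A[v_t][v_{t+1}]. For example, for (i, j) = (0, 2) we minimise over 3 possible intermediate vertex sequences; the minimum is 7, attained along the walk 0 → 1 → 2.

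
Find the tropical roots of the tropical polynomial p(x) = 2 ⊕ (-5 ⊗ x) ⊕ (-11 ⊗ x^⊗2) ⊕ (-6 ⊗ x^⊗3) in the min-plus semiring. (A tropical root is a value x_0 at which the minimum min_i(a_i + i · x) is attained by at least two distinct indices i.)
Roots: {-5, 6, 7}

Each tropical root is a break point of the lower envelope of the lines y = a_i + i · x (there are 4 lines, with slopes 0, 1, ..., 3). Only the lines that attain the minimum somewhere contribute to roots; other lines are dominated. Here the surviving (envelope) indices are i = 3, i = 2, i = 1, i = 0.
Intersections between consecutive envelope lines give the roots: for adjacent envelope indices i < j the intersection is x = (a_i − a_j) / (j − i). Reading off the sorted break points: {-5, 6, 7}.
Verification: at each break x_0, at least two indices attain the minimum of min_i(a_i + i · x_0).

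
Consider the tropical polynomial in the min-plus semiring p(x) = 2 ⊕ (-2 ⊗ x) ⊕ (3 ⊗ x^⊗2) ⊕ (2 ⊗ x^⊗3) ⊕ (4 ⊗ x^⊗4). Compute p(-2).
p(-2) = -4

A tropical monomial a ⊗ x^⊗i evaluates to a + i · x. Evaluating each term at x = -2:
  Term 0 contributes 2 + 0 · -2 = 2
  Term 1 contributes -2 + 1 · -2 = -4
  Term 2 contributes 3 + 2 · -2 = -1
  Term 3 contributes 2 + 3 · -2 = -4
  Term 4 contributes 4 + 4 · -2 = -4
p(-2) = ⊕ of these = min[2, -4, -1, -4, -4] = -4.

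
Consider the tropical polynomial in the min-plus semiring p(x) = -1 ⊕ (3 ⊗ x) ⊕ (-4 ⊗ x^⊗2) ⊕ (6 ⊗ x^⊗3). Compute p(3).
p(3) = -1

A tropical monomial a ⊗ x^⊗i evaluates to a + i · x. Evaluating each term at x = 3:
  Term 0 contributes -1 + 0 · 3 = -1
  Term 1 contributes 3 + 1 · 3 = 6
  Term 2 contributes -4 + 2 · 3 = 2
  Term 3 contributes 6 + 3 · 3 = 15
p(3) = ⊕ of these = min[-1, 6, 2, 15] = -1.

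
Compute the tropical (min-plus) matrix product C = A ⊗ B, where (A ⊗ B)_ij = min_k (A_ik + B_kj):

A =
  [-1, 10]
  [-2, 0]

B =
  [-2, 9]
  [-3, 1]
A ⊗ B =
  [-3, 8]
  [-4, 1]

Apply the min-plus product entry-by-entry:
  C[0][0] = min over k of (A[0][0] + B[0][0] = -1 + -2 = -3, A[0][1] + B[1][0] = 10 + -3 = 7) = -3 (attained at k = 0)
  C[0][1] = min over k of (A[0][0] + B[0][1] = -1 + 9 = 8, A[0][1] + B[1][1] = 10 + 1 = 11) = 8 (attained at k = 0)
  C[1][0] = min over k of (A[1][0] + B[0][0] = -2 + -2 = -4, A[1][1] + B[1][0] = 0 + -3 = -3) = -4 (attained at k = 0)
  C[1][1] = min over k of (A[1][0] + B[0][1] = -2 + 9 = 7, A[1][1] + B[1][1] = 0 + 1 = 1) = 1 (attained at k = 1)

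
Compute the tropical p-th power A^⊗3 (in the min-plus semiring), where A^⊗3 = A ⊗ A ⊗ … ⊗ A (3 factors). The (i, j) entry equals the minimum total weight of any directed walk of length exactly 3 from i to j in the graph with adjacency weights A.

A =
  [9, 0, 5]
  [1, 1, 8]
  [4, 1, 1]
A^⊗3 =
  [2, 1, 6]
  [2, 2, 7]
  [3, 2, 3]

Each entry (A^⊗3)_ij equals the minimum over all length-3 walks i = v_0 → v_1 → … → v_3 = j of Σ_t A[v_t][v_{t+1}]. For example, for (i, j) = (0, 2) we minimise over 9 possible intermediate vertex sequences; the minimum is 6, attained along the walk 0 → 1 → 0 → 2.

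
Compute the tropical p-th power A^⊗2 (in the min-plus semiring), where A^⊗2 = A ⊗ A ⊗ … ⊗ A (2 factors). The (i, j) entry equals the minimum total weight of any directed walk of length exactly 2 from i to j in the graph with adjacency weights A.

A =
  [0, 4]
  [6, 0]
A^⊗2 =
  [0, 4]
  [6, 0]

Each entry (A^⊗2)_ij equals the minimum over all length-2 walks i = v_0 → v_1 → … → v_2 = j of Σ_t A[v_t][v_{t+1}]. For example, for (i, j) = (0, 1) we minimise over 2 possible intermediate vertex sequences; the minimum is 4, attained along the walk 0 → 0 → 1.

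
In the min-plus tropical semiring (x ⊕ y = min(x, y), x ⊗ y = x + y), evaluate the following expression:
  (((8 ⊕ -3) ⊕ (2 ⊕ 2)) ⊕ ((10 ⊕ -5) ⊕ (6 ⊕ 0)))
(((8 ⊕ -3) ⊕ (2 ⊕ 2)) ⊕ ((10 ⊕ -5) ⊕ (6 ⊕ 0))) = -5

Expand innermost to outermost. Recall ⊕ takes the minimum of its arguments and ⊗ takes their sum. Working out the expression (((8 ⊕ -3) ⊕ (2 ⊕ 2)) ⊕ ((10 ⊕ -5) ⊕ (6 ⊕ 0))) gives -5.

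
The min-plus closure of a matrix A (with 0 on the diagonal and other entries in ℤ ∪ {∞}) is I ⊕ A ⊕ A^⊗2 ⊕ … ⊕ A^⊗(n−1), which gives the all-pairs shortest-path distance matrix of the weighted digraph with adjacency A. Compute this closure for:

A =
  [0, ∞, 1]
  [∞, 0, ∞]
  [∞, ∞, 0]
Closure =
  [0, ∞, 1]
  [∞, 0, ∞]
  [∞, ∞, 0]

This is the Floyd-Warshall all-pairs shortest-path computation. For each intermediate vertex k = 0, 1, …, 2, update dist[i][j] ← min(dist[i][j], dist[i][k] + dist[k][j]). The final matrix gives, for each (i, j), the minimum total weight of any directed path from i to j (possibly empty when i = j).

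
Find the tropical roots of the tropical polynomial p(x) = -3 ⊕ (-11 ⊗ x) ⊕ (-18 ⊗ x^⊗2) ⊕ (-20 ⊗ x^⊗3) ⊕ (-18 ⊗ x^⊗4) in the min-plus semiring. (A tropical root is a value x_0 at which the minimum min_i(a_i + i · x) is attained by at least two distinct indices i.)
Roots: {-2, 2, 7, 8}

Each tropical root is a break point of the lower envelope of the lines y = a_i + i · x (there are 5 lines, with slopes 0, 1, ..., 4). Only the lines that attain the minimum somewhere contribute to roots; other lines are dominated. Here the surviving (envelope) indices are i = 4, i = 3, i = 2, i = 1, i = 0.
Intersections between consecutive envelope lines give the roots: for adjacent envelope indices i < j the intersection is x = (a_i − a_j) / (j − i). Reading off the sorted break points: {-2, 2, 7, 8}.
Verification: at each break x_0, at least two indices attain the minimum of min_i(a_i + i · x_0).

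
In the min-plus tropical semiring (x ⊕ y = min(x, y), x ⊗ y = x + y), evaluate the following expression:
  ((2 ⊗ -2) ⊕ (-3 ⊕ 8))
((2 ⊗ -2) ⊕ (-3 ⊕ 8)) = -3

Expand innermost to outermost. Recall ⊕ takes the minimum of its arguments and ⊗ takes their sum. Working out the expression ((2 ⊗ -2) ⊕ (-3 ⊕ 8)) gives -3.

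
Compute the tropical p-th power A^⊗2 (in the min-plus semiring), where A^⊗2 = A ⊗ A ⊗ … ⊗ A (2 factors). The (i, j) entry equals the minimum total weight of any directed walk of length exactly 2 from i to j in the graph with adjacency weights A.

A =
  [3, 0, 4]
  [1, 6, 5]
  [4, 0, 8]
A^⊗2 =
  [1, 3, 5]
  [4, 1, 5]
  [1, 4, 5]

Each entry (A^⊗2)_ij equals the minimum over all length-2 walks i = v_0 → v_1 → … → v_2 = j of Σ_t A[v_t][v_{t+1}]. For example, for (i, j) = (0, 2) we minimise over 3 possible intermediate vertex sequences; the minimum is 5, attained along the walk 0 → 1 → 2.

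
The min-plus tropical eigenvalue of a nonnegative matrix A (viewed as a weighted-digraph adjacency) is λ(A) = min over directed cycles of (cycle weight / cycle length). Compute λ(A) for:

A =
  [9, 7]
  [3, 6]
λ(A) = 5

Enumerate directed cycles and compute their means (weight / length). Sample:
  cycle 0 → 0: weight = 9, length = 1, mean = 9/1 ≈ 9.000
  cycle 1 → 1: weight = 6, length = 1, mean = 6/1 ≈ 6.000
  cycle 0 → 1 → 0: weight = 10, length = 2, mean = 10/2 ≈ 5.000
  cycle 1 → 0 → 1: weight = 10, length = 2, mean = 10/2 ≈ 5.000
Minimum mean = 5.000, attained e.g. along the cycle 0 → 1 → 0 with weight 10 and length 2. So λ(A) = 10/2 = 5.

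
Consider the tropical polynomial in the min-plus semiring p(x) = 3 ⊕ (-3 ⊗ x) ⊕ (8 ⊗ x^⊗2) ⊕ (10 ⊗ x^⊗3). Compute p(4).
p(4) = 1

A tropical monomial a ⊗ x^⊗i evaluates to a + i · x. Evaluating each term at x = 4:
  Term 0 contributes 3 + 0 · 4 = 3
  Term 1 contributes -3 + 1 · 4 = 1
  Term 2 contributes 8 + 2 · 4 = 16
  Term 3 contributes 10 + 3 · 4 = 22
p(4) = ⊕ of these = min[3, 1, 16, 22] = 1.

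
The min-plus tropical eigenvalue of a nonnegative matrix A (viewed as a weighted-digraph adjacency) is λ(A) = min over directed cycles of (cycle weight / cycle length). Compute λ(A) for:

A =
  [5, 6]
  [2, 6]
λ(A) = 4

Enumerate directed cycles and compute their means (weight / length). Sample:
  cycle 0 → 0: weight = 5, length = 1, mean = 5/1 ≈ 5.000
  cycle 1 → 1: weight = 6, length = 1, mean = 6/1 ≈ 6.000
  cycle 0 → 1 → 0: weight = 8, length = 2, mean = 8/2 ≈ 4.000
  cycle 1 → 0 → 1: weight = 8, length = 2, mean = 8/2 ≈ 4.000
Minimum mean = 4.000, attained e.g. along the cycle 0 → 1 → 0 with weight 8 and length 2. So λ(A) = 8/2 = 4.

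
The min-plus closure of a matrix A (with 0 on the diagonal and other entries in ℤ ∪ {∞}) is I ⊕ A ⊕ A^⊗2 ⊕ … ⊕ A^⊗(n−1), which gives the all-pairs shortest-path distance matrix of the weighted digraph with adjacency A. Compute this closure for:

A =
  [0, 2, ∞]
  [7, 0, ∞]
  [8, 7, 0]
Closure =
  [0, 2, ∞]
  [7, 0, ∞]
  [8, 7, 0]

This is the Floyd-Warshall all-pairs shortest-path computation. For each intermediate vertex k = 0, 1, …, 2, update dist[i][j] ← min(dist[i][j], dist[i][k] + dist[k][j]). The final matrix gives, for each (i, j), the minimum total weight of any directed path from i to j (possibly empty when i = j).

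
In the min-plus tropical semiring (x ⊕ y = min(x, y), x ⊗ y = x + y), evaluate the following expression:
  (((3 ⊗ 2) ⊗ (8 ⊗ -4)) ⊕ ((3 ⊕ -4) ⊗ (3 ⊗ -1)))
(((3 ⊗ 2) ⊗ (8 ⊗ -4)) ⊕ ((3 ⊕ -4) ⊗ (3 ⊗ -1))) = -2

Expand innermost to outermost. Recall ⊕ takes the minimum of its arguments and ⊗ takes their sum. Working out the expression (((3 ⊗ 2) ⊗ (8 ⊗ -4)) ⊕ ((3 ⊕ -4) ⊗ (3 ⊗ -1))) gives -2.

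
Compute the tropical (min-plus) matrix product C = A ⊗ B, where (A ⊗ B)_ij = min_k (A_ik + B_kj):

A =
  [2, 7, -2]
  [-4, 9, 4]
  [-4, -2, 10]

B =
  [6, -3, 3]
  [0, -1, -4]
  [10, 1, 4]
A ⊗ B =
  [7, -1, 2]
  [2, -7, -1]
  [-2, -7, -6]

Apply the min-plus product entry-by-entry:
  C[0][0] = min over k of (A[0][0] + B[0][0] = 2 + 6 = 8, A[0][1] + B[1][0] = 7 + 0 = 7, A[0][2] + B[2][0] = -2 + 10 = 8) = 7 (attained at k = 1)
  C[0][1] = min over k of (A[0][0] + B[0][1] = 2 + -3 = -1, A[0][1] + B[1][1] = 7 + -1 = 6, A[0][2] + B[2][1] = -2 + 1 = -1) = -1 (attained at k = 0)
  C[0][2] = min over k of (A[0][0] + B[0][2] = 2 + 3 = 5, A[0][1] + B[1][2] = 7 + -4 = 3, A[0][2] + B[2][2] = -2 + 4 = 2) = 2 (attained at k = 2)
  C[1][0] = min over k of (A[1][0] + B[0][0] = -4 + 6 = 2, A[1][1] + B[1][0] = 9 + 0 = 9, A[1][2] + B[2][0] = 4 + 10 = 14) = 2 (attained at k = 0)
  C[1][1] = min over k of (A[1][0] + B[0][1] = -4 + -3 = -7, A[1][1] + B[1][1] = 9 + -1 = 8, A[1][2] + B[2][1] = 4 + 1 = 5) = -7 (attained at k = 0)
  C[1][2] = min over k of (A[1][0] + B[0][2] = -4 + 3 = -1, A[1][1] + B[1][2] = 9 + -4 = 5, A[1][2] + B[2][2] = 4 + 4 = 8) = -1 (attained at k = 0)
  C[2][0] = min over k of (A[2][0] + B[0][0] = -4 + 6 = 2, A[2][1] + B[1][0] = -2 + 0 = -2, A[2][2] + B[2][0] = 10 + 10 = 20) = -2 (attained at k = 1)
  C[2][1] = min over k of (A[2][0] + B[0][1] = -4 + -3 = -7, A[2][1] + B[1][1] = -2 + -1 = -3, A[2][2] + B[2][1] = 10 + 1 = 11) = -7 (attained at k = 0)
  C[2][2] = min over k of (A[2][0] + B[0][2] = -4 + 3 = -1, A[2][1] + B[1][2] = -2 + -4 = -6, A[2][2] + B[2][2] = 10 + 4 = 14) = -6 (attained at k = 1)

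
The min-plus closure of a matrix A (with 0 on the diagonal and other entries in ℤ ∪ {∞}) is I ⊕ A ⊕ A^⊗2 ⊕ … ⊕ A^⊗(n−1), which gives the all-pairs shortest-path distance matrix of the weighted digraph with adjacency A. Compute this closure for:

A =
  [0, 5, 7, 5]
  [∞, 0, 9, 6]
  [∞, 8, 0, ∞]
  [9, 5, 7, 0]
Closure =
  [0, 5, 7, 5]
  [15, 0, 9, 6]
  [23, 8, 0, 14]
  [9, 5, 7, 0]

This is the Floyd-Warshall all-pairs shortest-path computation. For each intermediate vertex k = 0, 1, …, 3, update dist[i][j] ← min(dist[i][j], dist[i][k] + dist[k][j]). The final matrix gives, for each (i, j), the minimum total weight of any directed path from i to j (possibly empty when i = j).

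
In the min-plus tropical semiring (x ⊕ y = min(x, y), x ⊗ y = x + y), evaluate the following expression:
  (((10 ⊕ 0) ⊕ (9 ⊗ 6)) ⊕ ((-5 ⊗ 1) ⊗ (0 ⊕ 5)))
(((10 ⊕ 0) ⊕ (9 ⊗ 6)) ⊕ ((-5 ⊗ 1) ⊗ (0 ⊕ 5))) = -4

Expand innermost to outermost. Recall ⊕ takes the minimum of its arguments and ⊗ takes their sum. Working out the expression (((10 ⊕ 0) ⊕ (9 ⊗ 6)) ⊕ ((-5 ⊗ 1) ⊗ (0 ⊕ 5))) gives -4.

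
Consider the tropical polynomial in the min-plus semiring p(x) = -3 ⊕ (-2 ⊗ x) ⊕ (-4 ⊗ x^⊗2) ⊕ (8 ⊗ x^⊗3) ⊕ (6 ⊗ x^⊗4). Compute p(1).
p(1) = -3

A tropical monomial a ⊗ x^⊗i evaluates to a + i · x. Evaluating each term at x = 1:
  Term 0 contributes -3 + 0 · 1 = -3
  Term 1 contributes -2 + 1 · 1 = -1
  Term 2 contributes -4 + 2 · 1 = -2
  Term 3 contributes 8 + 3 · 1 = 11
  Term 4 contributes 6 + 4 · 1 = 10
p(1) = ⊕ of these = min[-3, -1, -2, 11, 10] = -3.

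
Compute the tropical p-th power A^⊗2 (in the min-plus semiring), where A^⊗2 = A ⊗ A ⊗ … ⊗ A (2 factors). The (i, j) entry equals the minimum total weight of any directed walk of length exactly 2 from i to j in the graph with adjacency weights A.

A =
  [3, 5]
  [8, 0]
A^⊗2 =
  [6, 5]
  [8, 0]

Each entry (A^⊗2)_ij equals the minimum over all length-2 walks i = v_0 → v_1 → … → v_2 = j of Σ_t A[v_t][v_{t+1}]. For example, for (i, j) = (0, 1) we minimise over 2 possible intermediate vertex sequences; the minimum is 5, attained along the walk 0 → 1 → 1.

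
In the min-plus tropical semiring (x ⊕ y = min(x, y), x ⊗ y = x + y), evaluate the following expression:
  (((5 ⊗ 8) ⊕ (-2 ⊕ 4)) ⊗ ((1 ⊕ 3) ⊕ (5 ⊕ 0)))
(((5 ⊗ 8) ⊕ (-2 ⊕ 4)) ⊗ ((1 ⊕ 3) ⊕ (5 ⊕ 0))) = -2

Expand innermost to outermost. Recall ⊕ takes the minimum of its arguments and ⊗ takes their sum. Working out the expression (((5 ⊗ 8) ⊕ (-2 ⊕ 4)) ⊗ ((1 ⊕ 3) ⊕ (5 ⊕ 0))) gives -2.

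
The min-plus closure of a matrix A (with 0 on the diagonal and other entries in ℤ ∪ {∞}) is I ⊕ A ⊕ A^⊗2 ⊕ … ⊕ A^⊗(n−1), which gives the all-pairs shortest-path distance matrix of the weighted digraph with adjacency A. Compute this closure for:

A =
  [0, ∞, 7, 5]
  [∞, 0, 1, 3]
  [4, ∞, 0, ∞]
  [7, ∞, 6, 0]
Closure =
  [0, ∞, 7, 5]
  [5, 0, 1, 3]
  [4, ∞, 0, 9]
  [7, ∞, 6, 0]

This is the Floyd-Warshall all-pairs shortest-path computation. For each intermediate vertex k = 0, 1, …, 3, update dist[i][j] ← min(dist[i][j], dist[i][k] + dist[k][j]). The final matrix gives, for each (i, j), the minimum total weight of any directed path from i to j (possibly empty when i = j).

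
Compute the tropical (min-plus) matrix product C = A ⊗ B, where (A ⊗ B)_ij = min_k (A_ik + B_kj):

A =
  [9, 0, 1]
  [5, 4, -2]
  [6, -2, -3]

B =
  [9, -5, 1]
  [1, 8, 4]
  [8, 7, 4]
A ⊗ B =
  [1, 4, 4]
  [5, 0, 2]
  [-1, 1, 1]

Apply the min-plus product entry-by-entry:
  C[0][0] = min over k of (A[0][0] + B[0][0] = 9 + 9 = 18, A[0][1] + B[1][0] = 0 + 1 = 1, A[0][2] + B[2][0] = 1 + 8 = 9) = 1 (attained at k = 1)
  C[0][1] = min over k of (A[0][0] + B[0][1] = 9 + -5 = 4, A[0][1] + B[1][1] = 0 + 8 = 8, A[0][2] + B[2][1] = 1 + 7 = 8) = 4 (attained at k = 0)
  C[0][2] = min over k of (A[0][0] + B[0][2] = 9 + 1 = 10, A[0][1] + B[1][2] = 0 + 4 = 4, A[0][2] + B[2][2] = 1 + 4 = 5) = 4 (attained at k = 1)
  C[1][0] = min over k of (A[1][0] + B[0][0] = 5 + 9 = 14, A[1][1] + B[1][0] = 4 + 1 = 5, A[1][2] + B[2][0] = -2 + 8 = 6) = 5 (attained at k = 1)
  C[1][1] = min over k of (A[1][0] + B[0][1] = 5 + -5 = 0, A[1][1] + B[1][1] = 4 + 8 = 12, A[1][2] + B[2][1] = -2 + 7 = 5) = 0 (attained at k = 0)
  C[1][2] = min over k of (A[1][0] + B[0][2] = 5 + 1 = 6, A[1][1] + B[1][2] = 4 + 4 = 8, A[1][2] + B[2][2] = -2 + 4 = 2) = 2 (attained at k = 2)
  C[2][0] = min over k of (A[2][0] + B[0][0] = 6 + 9 = 15, A[2][1] + B[1][0] = -2 + 1 = -1, A[2][2] + B[2][0] = -3 + 8 = 5) = -1 (attained at k = 1)
  C[2][1] = min over k of (A[2][0] + B[0][1] = 6 + -5 = 1, A[2][1] + B[1][1] = -2 + 8 = 6, A[2][2] + B[2][1] = -3 + 7 = 4) = 1 (attained at k = 0)
  C[2][2] = min over k of (A[2][0] + B[0][2] = 6 + 1 = 7, A[2][1] + B[1][2] = -2 + 4 = 2, A[2][2] + B[2][2] = -3 + 4 = 1) = 1 (attained at k = 2)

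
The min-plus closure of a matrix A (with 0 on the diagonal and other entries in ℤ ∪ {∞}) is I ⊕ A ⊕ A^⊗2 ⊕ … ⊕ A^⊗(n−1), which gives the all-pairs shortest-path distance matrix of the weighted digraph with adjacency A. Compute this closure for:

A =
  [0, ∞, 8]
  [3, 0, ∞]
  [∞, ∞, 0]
Closure =
  [0, ∞, 8]
  [3, 0, 11]
  [∞, ∞, 0]

This is the Floyd-Warshall all-pairs shortest-path computation. For each intermediate vertex k = 0, 1, …, 2, update dist[i][j] ← min(dist[i][j], dist[i][k] + dist[k][j]). The final matrix gives, for each (i, j), the minimum total weight of any directed path from i to j (possibly empty when i = j).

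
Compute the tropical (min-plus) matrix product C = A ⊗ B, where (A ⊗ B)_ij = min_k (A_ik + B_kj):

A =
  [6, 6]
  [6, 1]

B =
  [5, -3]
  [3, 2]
A ⊗ B =
  [9, 3]
  [4, 3]

Apply the min-plus product entry-by-entry:
  C[0][0] = min over k of (A[0][0] + B[0][0] = 6 + 5 = 11, A[0][1] + B[1][0] = 6 + 3 = 9) = 9 (attained at k = 1)
  C[0][1] = min over k of (A[0][0] + B[0][1] = 6 + -3 = 3, A[0][1] + B[1][1] = 6 + 2 = 8) = 3 (attained at k = 0)
  C[1][0] = min over k of (A[1][0] + B[0][0] = 6 + 5 = 11, A[1][1] + B[1][0] = 1 + 3 = 4) = 4 (attained at k = 1)
  C[1][1] = min over k of (A[1][0] + B[0][1] = 6 + -3 = 3, A[1][1] + B[1][1] = 1 + 2 = 3) = 3 (attained at k = 0)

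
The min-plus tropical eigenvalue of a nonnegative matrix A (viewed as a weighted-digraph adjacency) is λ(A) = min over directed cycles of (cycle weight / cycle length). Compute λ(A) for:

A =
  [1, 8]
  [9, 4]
λ(A) = 1

Enumerate directed cycles and compute their means (weight / length). Sample:
  cycle 0 → 0: weight = 1, length = 1, mean = 1/1 ≈ 1.000
  cycle 1 → 1: weight = 4, length = 1, mean = 4/1 ≈ 4.000
  cycle 0 → 1 → 0: weight = 17, length = 2, mean = 17/2 ≈ 8.500
  cycle 1 → 0 → 1: weight = 17, length = 2, mean = 17/2 ≈ 8.500
Minimum mean = 1.000, attained e.g. along the cycle 0 → 0 with weight 1 and length 1. So λ(A) = 1/1 = 1.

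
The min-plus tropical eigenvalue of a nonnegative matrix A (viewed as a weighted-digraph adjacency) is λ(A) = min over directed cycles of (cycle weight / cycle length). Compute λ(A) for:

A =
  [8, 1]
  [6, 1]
λ(A) = 1

Enumerate directed cycles and compute their means (weight / length). Sample:
  cycle 0 → 0: weight = 8, length = 1, mean = 8/1 ≈ 8.000
  cycle 1 → 1: weight = 1, length = 1, mean = 1/1 ≈ 1.000
  cycle 0 → 1 → 0: weight = 7, length = 2, mean = 7/2 ≈ 3.500
  cycle 1 → 0 → 1: weight = 7, length = 2, mean = 7/2 ≈ 3.500
Minimum mean = 1.000, attained e.g. along the cycle 1 → 1 with weight 1 and length 1. So λ(A) = 1/1 = 1.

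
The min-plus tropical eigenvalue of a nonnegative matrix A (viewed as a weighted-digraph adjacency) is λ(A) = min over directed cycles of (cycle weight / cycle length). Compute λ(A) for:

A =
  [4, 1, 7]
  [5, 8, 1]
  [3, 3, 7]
λ(A) = 5/3

Enumerate directed cycles and compute their means (weight / length). Sample:
  cycle 0 → 0: weight = 4, length = 1, mean = 4/1 ≈ 4.000
  cycle 1 → 1: weight = 8, length = 1, mean = 8/1 ≈ 8.000
  cycle 2 → 2: weight = 7, length = 1, mean = 7/1 ≈ 7.000
  cycle 0 → 1 → 0: weight = 6, length = 2, mean = 6/2 ≈ 3.000
  cycle 0 → 2 → 0: weight = 10, length = 2, mean = 10/2 ≈ 5.000
  cycle 1 → 0 → 1: weight = 6, length = 2, mean = 6/2 ≈ 3.000
Minimum mean = 1.667, attained e.g. along the cycle 0 → 1 → 2 → 0 with weight 5 and length 3. So λ(A) = 5/3 = 5/3.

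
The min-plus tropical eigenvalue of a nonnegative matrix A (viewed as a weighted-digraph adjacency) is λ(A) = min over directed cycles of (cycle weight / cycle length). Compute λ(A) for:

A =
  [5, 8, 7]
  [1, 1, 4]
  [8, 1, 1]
λ(A) = 1

Enumerate directed cycles and compute their means (weight / length). Sample:
  cycle 0 → 0: weight = 5, length = 1, mean = 5/1 ≈ 5.000
  cycle 1 → 1: weight = 1, length = 1, mean = 1/1 ≈ 1.000
  cycle 2 → 2: weight = 1, length = 1, mean = 1/1 ≈ 1.000
  cycle 0 → 1 → 0: weight = 9, length = 2, mean = 9/2 ≈ 4.500
  cycle 0 → 2 → 0: weight = 15, length = 2, mean = 15/2 ≈ 7.500
  cycle 1 → 0 → 1: weight = 9, length = 2, mean = 9/2 ≈ 4.500
Minimum mean = 1.000, attained e.g. along the cycle 1 → 1 with weight 1 and length 1. So λ(A) = 1/1 = 1.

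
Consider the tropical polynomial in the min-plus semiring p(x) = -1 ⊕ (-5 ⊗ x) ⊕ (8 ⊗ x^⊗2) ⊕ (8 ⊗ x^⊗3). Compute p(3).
p(3) = -2

A tropical monomial a ⊗ x^⊗i evaluates to a + i · x. Evaluating each term at x = 3:
  Term 0 contributes -1 + 0 · 3 = -1
  Term 1 contributes -5 + 1 · 3 = -2
  Term 2 contributes 8 + 2 · 3 = 14
  Term 3 contributes 8 + 3 · 3 = 17
p(3) = ⊕ of these = min[-1, -2, 14, 17] = -2.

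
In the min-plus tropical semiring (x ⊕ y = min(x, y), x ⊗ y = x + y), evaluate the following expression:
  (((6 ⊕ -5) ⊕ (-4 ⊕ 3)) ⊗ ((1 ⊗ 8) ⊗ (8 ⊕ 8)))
(((6 ⊕ -5) ⊕ (-4 ⊕ 3)) ⊗ ((1 ⊗ 8) ⊗ (8 ⊕ 8))) = 12

Expand innermost to outermost. Recall ⊕ takes the minimum of its arguments and ⊗ takes their sum. Working out the expression (((6 ⊕ -5) ⊕ (-4 ⊕ 3)) ⊗ ((1 ⊗ 8) ⊗ (8 ⊕ 8))) gives 12.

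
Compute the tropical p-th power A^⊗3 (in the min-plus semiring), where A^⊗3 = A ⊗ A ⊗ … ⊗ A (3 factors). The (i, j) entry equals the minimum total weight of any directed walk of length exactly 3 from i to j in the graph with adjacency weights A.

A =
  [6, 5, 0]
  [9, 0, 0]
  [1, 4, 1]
A^⊗3 =
  [2, 4, 1]
  [1, 0, 0]
  [2, 4, 2]

Each entry (A^⊗3)_ij equals the minimum over all length-3 walks i = v_0 → v_1 → … → v_3 = j of Σ_t A[v_t][v_{t+1}]. For example, for (i, j) = (0, 2) we minimise over 9 possible intermediate vertex sequences; the minimum is 1, attained along the walk 0 → 2 → 0 → 2.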